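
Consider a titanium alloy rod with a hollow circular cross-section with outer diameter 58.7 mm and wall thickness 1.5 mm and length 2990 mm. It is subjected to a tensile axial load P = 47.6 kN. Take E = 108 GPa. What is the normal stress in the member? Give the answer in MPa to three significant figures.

A = 269.5 mm².
σ = N/A = 47600/269.5 = 176.6 MPa.

177 MPa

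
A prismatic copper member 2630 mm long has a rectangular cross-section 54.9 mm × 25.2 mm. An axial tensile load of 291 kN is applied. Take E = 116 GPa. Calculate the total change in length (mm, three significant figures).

A = 1383 mm².
δ_mech = NL/(AE) = 291000·2630/(1383·116000) = 4.769 mm.

4.77 mm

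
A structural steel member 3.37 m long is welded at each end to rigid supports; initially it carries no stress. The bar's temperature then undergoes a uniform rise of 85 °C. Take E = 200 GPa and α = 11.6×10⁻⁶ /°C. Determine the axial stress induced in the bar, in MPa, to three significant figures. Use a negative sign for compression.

-197 MPa

Free thermal expansion αLΔT = 11.6e-6 · 3370 · 85 = 3.323 mm.
The walls impose strain ε = −(3.323)/3370 = -9.8600e-04; σ = Eε = 200000 · -9.8600e-04 = -197.2 MPa.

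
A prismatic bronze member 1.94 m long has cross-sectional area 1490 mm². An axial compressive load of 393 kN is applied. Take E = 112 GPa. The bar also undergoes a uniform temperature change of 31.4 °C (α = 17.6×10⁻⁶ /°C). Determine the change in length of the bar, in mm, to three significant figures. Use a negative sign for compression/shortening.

δ_mech = NL/(AE) = -393000·1940/(1490·112000) = -4.569 mm.
δ_thermal = αLΔT = 17.6e-6·1940·31.4 = 1.072 mm.
δ = δ_mech + δ_thermal = -3.497 mm.

-3.50 mm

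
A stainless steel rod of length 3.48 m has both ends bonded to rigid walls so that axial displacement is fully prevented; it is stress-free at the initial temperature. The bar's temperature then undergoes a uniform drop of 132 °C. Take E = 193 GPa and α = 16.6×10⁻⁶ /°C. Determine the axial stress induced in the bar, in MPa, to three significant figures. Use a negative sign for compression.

Free thermal expansion αLΔT = 16.6e-6 · 3480 · -132 = -7.625 mm.
The walls impose strain ε = −(-7.625)/3480 = 2.1912e-03; σ = Eε = 193000 · 2.1912e-03 = 422.9 MPa.

423 MPa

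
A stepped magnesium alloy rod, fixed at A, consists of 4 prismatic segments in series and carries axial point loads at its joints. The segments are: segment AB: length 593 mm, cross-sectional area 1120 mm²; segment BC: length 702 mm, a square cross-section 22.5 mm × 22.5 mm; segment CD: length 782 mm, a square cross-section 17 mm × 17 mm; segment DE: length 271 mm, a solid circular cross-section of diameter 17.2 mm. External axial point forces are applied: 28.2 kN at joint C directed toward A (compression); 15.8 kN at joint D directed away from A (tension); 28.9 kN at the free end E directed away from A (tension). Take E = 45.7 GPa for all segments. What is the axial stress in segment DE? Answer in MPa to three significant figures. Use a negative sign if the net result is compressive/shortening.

124 MPa

Internal axial forces (sectioning from the free end, tension +): N_DE = 28.9 kN, N_CD = 44.7 kN, N_BC = 16.5 kN, N_AB = 16.5 kN.
A_DE = 232.4 mm².
σ_DE = N_DE/A_DE = 28900/232.4 = 124.4 MPa.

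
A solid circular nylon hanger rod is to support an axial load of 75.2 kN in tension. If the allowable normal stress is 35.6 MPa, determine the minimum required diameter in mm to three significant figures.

Required area A ≥ P/σ_allow = 75200/35.6 = 2112 mm².
For a solid circular section, d ≥ √(4A/π) = 51.86 mm.

51.9 mm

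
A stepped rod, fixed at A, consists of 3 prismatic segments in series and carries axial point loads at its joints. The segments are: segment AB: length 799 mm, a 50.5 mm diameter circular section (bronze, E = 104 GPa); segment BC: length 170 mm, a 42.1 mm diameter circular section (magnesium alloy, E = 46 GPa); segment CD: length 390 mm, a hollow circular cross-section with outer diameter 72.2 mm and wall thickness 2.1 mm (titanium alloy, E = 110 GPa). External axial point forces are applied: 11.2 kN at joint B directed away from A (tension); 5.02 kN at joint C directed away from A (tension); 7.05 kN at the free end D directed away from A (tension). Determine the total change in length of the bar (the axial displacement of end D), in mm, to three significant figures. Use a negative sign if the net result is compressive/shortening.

Internal axial forces (sectioning from the free end, tension +): N_CD = 7.05 kN, N_BC = 12.07 kN, N_AB = 23.27 kN.
A_AB = 2003 mm².
A_BC = 1392 mm².
A_CD = 462.5 mm².
δ_AB = 23270·799/(2003·104000) = 0.08926 mm
δ_BC = 12070·170/(1392·46000) = 0.03204 mm
δ_CD = 7050·390/(462.5·110000) = 0.05405 mm
δ = Σδ_i = 0.1753 mm.

0.175 mm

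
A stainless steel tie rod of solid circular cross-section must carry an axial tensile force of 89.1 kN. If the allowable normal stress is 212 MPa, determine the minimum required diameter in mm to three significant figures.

23.1 mm

Required area A ≥ P/σ_allow = 89100/212 = 420.3 mm².
For a solid circular section, d ≥ √(4A/π) = 23.13 mm.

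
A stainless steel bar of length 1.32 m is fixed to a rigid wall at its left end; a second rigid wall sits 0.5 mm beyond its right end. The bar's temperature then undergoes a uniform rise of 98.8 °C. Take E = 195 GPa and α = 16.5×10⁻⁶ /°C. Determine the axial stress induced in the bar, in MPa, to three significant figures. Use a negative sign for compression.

Free thermal expansion αLΔT = 16.5e-6 · 1320 · 98.8 = 2.152 mm.
The walls engage after the gap closes; constrained expansion = 2.152 − 0.5 = 1.652 mm.
The walls impose strain ε = −(1.652)/1320 = -1.2514e-03; σ = Eε = 195000 · -1.2514e-03 = -244 MPa.

-244 MPa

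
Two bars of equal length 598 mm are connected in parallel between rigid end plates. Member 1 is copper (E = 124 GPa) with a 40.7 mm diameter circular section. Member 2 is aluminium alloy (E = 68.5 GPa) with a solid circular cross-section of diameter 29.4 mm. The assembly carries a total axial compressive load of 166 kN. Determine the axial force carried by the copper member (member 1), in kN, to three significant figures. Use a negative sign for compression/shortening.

-129 kN

A_1 = 1301 mm².
A_2 = 678.9 mm².
Equal strain + equilibrium ⇒ each member carries load in proportion to AE: A₁E₁ = 161300000 N, A₂E₂ = 46500000 N, ΣAE = 207800000 N.
F₁ = P·A₁E₁/ΣAE = -166000·161300000/207800000 = -128900 N.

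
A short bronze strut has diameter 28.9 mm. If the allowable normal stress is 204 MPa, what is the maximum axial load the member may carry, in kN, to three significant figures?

A = 656 mm².
P_max = σ_allow · A = 204 · 656 = 133800 N = 133.8 kN.

134 kN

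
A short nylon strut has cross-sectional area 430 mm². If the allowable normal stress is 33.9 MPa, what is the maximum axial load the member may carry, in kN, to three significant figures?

P_max = σ_allow · A = 33.9 · 430 = 14580 N = 14.58 kN.

14.6 kN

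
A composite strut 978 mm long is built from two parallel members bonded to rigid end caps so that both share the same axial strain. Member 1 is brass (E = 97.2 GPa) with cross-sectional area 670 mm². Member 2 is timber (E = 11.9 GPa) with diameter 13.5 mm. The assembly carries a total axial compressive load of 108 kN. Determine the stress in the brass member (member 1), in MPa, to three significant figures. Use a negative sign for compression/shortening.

-157 MPa

A_2 = 143.1 mm².
Equal strain + equilibrium ⇒ each member carries load in proportion to AE: A₁E₁ = 65120000 N, A₂E₂ = 1703000 N, ΣAE = 66830000 N.
σ₁ = P·E₁/ΣAE = -108000·97200/66830000 = -157.1 MPa.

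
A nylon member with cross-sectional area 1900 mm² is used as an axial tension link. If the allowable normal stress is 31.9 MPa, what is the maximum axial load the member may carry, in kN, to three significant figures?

P_max = σ_allow · A = 31.9 · 1900 = 60610 N = 60.61 kN.

60.6 kN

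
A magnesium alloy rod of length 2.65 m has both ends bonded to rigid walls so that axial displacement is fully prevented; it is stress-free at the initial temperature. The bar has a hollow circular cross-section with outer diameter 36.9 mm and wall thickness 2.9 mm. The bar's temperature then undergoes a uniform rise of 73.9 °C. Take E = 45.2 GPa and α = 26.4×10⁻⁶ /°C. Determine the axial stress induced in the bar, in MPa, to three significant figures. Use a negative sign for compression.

-88.2 MPa

Free thermal expansion αLΔT = 26.4e-6 · 2650 · 73.9 = 5.17 mm.
The walls impose strain ε = −(5.17)/2650 = -1.9510e-03; σ = Eε = 45200 · -1.9510e-03 = -88.18 MPa.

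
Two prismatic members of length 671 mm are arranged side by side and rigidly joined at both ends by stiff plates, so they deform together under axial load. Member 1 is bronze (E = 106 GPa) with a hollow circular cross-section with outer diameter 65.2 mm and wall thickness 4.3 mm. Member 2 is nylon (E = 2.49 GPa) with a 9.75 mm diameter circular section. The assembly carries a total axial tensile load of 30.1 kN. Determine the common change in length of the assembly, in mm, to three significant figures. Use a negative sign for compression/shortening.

0.231 mm

A_1 = 822.7 mm².
A_2 = 74.66 mm².
Equal strain + equilibrium ⇒ each member carries load in proportion to AE: A₁E₁ = 87210000 N, A₂E₂ = 185900 N, ΣAE = 87390000 N.
δ = PL/ΣAE = 30100·671/87390000 = 0.2311 mm.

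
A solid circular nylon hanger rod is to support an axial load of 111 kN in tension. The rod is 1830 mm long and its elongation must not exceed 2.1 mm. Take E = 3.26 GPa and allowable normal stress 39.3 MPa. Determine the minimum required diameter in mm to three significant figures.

Required area A ≥ P/σ_allow = 111000/39.3 = 2824 mm².
For a solid circular section, d ≥ √(4A/π) = 59.97 mm.
Elongation limit: A ≥ PL/(Eδ_allow) = 111000·1830/(3260·2.1) = 29670 mm² ⇒ d ≥ 194.4 mm.
The elongation limit governs.

194 mm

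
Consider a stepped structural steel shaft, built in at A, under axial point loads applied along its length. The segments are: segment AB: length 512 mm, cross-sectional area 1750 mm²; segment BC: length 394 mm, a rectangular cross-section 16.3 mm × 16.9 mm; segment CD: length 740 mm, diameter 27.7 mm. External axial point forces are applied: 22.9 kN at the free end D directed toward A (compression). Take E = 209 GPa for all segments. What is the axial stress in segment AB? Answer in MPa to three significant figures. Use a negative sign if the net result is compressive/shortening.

-13.1 MPa

Internal axial forces (sectioning from the free end, tension +): N_CD = -22.9 kN, N_BC = -22.9 kN, N_AB = -22.9 kN.
σ_AB = N_AB/A_AB = -22900/1750 = -13.09 MPa.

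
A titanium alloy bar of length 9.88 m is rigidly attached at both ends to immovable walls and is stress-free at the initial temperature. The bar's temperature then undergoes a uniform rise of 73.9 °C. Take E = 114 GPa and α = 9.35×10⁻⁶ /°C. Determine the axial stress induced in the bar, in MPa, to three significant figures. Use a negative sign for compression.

-78.8 MPa

Free thermal expansion αLΔT = 9.35e-6 · 9880 · 73.9 = 6.827 mm.
The walls impose strain ε = −(6.827)/9880 = -6.9096e-04; σ = Eε = 114000 · -6.9096e-04 = -78.77 MPa.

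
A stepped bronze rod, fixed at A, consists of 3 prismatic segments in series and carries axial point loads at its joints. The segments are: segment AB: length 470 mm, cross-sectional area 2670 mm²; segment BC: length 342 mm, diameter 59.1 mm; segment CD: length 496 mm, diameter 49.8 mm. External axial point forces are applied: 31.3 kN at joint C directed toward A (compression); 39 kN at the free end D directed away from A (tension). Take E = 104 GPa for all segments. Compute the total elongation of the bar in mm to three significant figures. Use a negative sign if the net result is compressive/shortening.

0.118 mm

Internal axial forces (sectioning from the free end, tension +): N_CD = 39 kN, N_BC = 7.7 kN, N_AB = 7.7 kN.
A_BC = 2743 mm².
A_CD = 1948 mm².
δ_AB = 7700·470/(2670·104000) = 0.01303 mm
δ_BC = 7700·342/(2743·104000) = 0.00923 mm
δ_CD = 39000·496/(1948·104000) = 0.09549 mm
δ = Σδ_i = 0.1178 mm.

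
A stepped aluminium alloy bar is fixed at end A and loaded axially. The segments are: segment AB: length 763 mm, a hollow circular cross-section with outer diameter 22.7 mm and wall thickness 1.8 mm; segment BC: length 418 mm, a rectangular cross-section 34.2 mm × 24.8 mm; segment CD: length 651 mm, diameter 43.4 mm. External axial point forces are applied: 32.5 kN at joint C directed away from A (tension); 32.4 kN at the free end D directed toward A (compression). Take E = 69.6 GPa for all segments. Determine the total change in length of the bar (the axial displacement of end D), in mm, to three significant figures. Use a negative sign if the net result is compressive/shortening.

Internal axial forces (sectioning from the free end, tension +): N_CD = -32.4 kN, N_BC = 0.1 kN, N_AB = 0.1 kN.
A_AB = 118.2 mm².
A_BC = 848.2 mm².
A_CD = 1479 mm².
δ_AB = 100·763/(118.2·69600) = 0.009276 mm
δ_BC = 100·418/(848.2·69600) = 0.0007081 mm
δ_CD = -32400·651/(1479·69600) = -0.2049 mm
δ = Σδ_i = -0.1949 mm.

-0.195 mm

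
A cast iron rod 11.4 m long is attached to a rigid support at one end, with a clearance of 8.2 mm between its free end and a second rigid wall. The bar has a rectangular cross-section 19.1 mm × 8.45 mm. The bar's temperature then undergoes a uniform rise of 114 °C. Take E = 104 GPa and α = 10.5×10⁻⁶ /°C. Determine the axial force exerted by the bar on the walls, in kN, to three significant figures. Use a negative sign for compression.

-8.02 kN

Free thermal expansion αLΔT = 10.5e-6 · 11400 · 114 = 13.65 mm.
The walls engage after the gap closes; constrained expansion = 13.65 − 8.2 = 5.446 mm.
The walls impose strain ε = −(5.446)/11400 = -4.7770e-04; σ = Eε = 104000 · -4.7770e-04 = -49.68 MPa.
Wall reaction R = σ·A = -49.68·161.4 = -8018 N = -8.018 kN.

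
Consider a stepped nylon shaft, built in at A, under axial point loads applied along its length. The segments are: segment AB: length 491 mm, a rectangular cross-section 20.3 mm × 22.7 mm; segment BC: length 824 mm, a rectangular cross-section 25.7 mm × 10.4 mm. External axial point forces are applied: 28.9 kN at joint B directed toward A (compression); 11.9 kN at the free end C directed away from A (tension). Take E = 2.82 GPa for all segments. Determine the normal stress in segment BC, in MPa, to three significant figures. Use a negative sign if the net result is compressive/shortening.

Internal axial forces (sectioning from the free end, tension +): N_BC = 11.9 kN, N_AB = -17 kN.
A_BC = 267.3 mm².
σ_BC = N_BC/A_BC = 11900/267.3 = 44.52 MPa.

44.5 MPa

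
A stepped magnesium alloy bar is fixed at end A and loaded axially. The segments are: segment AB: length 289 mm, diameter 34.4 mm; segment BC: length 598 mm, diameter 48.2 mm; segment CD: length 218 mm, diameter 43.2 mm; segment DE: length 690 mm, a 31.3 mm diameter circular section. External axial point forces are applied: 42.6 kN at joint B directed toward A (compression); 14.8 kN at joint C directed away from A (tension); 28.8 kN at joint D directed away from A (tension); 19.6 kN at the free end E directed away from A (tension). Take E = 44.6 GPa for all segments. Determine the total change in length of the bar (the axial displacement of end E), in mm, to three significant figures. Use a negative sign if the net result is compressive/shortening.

Internal axial forces (sectioning from the free end, tension +): N_DE = 19.6 kN, N_CD = 48.4 kN, N_BC = 63.2 kN, N_AB = 20.6 kN.
A_AB = 929.4 mm².
A_BC = 1825 mm².
A_CD = 1466 mm².
A_DE = 769.4 mm².
δ_AB = 20600·289/(929.4·44600) = 0.1436 mm
δ_BC = 63200·598/(1825·44600) = 0.4644 mm
δ_CD = 48400·218/(1466·44600) = 0.1614 mm
δ_DE = 19600·690/(769.4·44600) = 0.3941 mm
δ = Σδ_i = 1.164 mm.

1.16 mm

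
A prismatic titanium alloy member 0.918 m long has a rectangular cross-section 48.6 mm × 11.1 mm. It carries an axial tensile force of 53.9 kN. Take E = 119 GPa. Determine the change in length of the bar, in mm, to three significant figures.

A = 539.5 mm².
δ_mech = NL/(AE) = 53900·918/(539.5·119000) = 0.7708 mm.

0.771 mm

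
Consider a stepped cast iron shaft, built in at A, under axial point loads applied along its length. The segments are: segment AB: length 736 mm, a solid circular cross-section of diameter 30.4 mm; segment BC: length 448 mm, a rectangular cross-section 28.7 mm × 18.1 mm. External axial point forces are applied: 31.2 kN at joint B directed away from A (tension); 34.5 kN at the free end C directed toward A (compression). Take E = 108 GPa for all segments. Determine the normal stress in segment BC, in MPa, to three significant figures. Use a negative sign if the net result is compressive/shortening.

Internal axial forces (sectioning from the free end, tension +): N_BC = -34.5 kN, N_AB = -3.3 kN.
A_BC = 519.5 mm².
σ_BC = N_BC/A_BC = -34500/519.5 = -66.41 MPa.

-66.4 MPa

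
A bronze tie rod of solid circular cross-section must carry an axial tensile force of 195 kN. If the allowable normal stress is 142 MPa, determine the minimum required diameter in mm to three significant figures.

Required area A ≥ P/σ_allow = 195000/142 = 1373 mm².
For a solid circular section, d ≥ √(4A/π) = 41.81 mm.

41.8 mm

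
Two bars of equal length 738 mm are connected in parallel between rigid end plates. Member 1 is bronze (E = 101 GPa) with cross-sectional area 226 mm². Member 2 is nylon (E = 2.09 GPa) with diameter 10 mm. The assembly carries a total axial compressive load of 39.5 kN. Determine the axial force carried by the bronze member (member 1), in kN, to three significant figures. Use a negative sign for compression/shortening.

A_2 = 78.54 mm².
Equal strain + equilibrium ⇒ each member carries load in proportion to AE: A₁E₁ = 22830000 N, A₂E₂ = 164100 N, ΣAE = 22990000 N.
F₁ = P·A₁E₁/ΣAE = -39500·22830000/22990000 = -39220 N.

-39.2 kN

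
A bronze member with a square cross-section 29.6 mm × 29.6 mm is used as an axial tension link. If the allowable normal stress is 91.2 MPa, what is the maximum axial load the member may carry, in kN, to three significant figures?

79.9 kN

A = 876.2 mm².
P_max = σ_allow · A = 91.2 · 876.2 = 79910 N = 79.91 kN.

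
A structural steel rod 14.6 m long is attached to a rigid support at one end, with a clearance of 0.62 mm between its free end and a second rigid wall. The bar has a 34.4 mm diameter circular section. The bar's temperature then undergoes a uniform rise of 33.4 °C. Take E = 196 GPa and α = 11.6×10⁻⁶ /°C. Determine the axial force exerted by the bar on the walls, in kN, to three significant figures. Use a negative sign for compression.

Free thermal expansion αLΔT = 11.6e-6 · 14600 · 33.4 = 5.657 mm.
The walls engage after the gap closes; constrained expansion = 5.657 − 0.62 = 5.037 mm.
The walls impose strain ε = −(5.037)/14600 = -3.4497e-04; σ = Eε = 196000 · -3.4497e-04 = -67.61 MPa.
Wall reaction R = σ·A = -67.61·929.4 = -62840 N = -62.84 kN.

-62.8 kN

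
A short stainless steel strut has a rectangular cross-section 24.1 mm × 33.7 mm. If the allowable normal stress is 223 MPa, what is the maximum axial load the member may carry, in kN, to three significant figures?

181 kN

A = 812.2 mm².
P_max = σ_allow · A = 223 · 812.2 = 181100 N = 181.1 kN.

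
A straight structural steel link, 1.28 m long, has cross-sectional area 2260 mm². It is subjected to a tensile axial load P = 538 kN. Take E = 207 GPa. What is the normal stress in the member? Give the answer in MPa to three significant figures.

σ = N/A = 538000/2260 = 238.1 MPa.

238 MPa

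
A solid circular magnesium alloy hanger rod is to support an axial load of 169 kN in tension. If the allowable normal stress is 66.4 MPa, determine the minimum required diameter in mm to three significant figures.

56.9 mm

Required area A ≥ P/σ_allow = 169000/66.4 = 2545 mm².
For a solid circular section, d ≥ √(4A/π) = 56.93 mm.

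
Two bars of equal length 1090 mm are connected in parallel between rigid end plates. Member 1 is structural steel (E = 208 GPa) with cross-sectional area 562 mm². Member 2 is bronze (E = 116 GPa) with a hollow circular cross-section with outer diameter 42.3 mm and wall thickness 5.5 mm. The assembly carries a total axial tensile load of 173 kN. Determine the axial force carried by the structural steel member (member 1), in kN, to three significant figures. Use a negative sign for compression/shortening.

A_2 = 635.9 mm².
Equal strain + equilibrium ⇒ each member carries load in proportion to AE: A₁E₁ = 116900000 N, A₂E₂ = 73760000 N, ΣAE = 190700000 N.
F₁ = P·A₁E₁/ΣAE = 173000·116900000/190700000 = 106100 N.

106 kN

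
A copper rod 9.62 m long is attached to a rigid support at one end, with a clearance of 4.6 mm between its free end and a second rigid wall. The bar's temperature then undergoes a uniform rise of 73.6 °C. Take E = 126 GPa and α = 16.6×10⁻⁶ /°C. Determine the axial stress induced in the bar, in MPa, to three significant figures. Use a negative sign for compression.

Free thermal expansion αLΔT = 16.6e-6 · 9620 · 73.6 = 11.75 mm.
The walls engage after the gap closes; constrained expansion = 11.75 − 4.6 = 7.153 mm.
The walls impose strain ε = −(7.153)/9620 = -7.4359e-04; σ = Eε = 126000 · -7.4359e-04 = -93.69 MPa.

-93.7 MPa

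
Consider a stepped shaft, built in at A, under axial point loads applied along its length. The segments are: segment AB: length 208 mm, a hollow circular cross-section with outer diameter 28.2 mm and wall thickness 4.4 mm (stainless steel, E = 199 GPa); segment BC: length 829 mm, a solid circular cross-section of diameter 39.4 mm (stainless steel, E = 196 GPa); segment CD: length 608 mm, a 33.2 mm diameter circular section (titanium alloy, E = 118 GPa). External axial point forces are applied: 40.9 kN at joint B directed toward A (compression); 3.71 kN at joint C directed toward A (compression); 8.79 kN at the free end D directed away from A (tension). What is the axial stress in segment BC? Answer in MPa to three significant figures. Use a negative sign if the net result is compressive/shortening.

Internal axial forces (sectioning from the free end, tension +): N_CD = 8.79 kN, N_BC = 5.08 kN, N_AB = -35.82 kN.
A_BC = 1219 mm².
σ_BC = N_BC/A_BC = 5080/1219 = 4.167 MPa.

4.17 MPa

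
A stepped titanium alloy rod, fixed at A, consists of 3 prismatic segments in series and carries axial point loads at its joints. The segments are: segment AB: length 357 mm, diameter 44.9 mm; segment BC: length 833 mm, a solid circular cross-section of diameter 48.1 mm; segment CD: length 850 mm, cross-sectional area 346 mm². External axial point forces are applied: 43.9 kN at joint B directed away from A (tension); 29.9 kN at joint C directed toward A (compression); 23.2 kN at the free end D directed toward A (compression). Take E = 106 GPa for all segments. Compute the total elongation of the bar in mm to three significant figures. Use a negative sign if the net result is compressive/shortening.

-0.787 mm

Internal axial forces (sectioning from the free end, tension +): N_CD = -23.2 kN, N_BC = -53.1 kN, N_AB = -9.2 kN.
A_AB = 1583 mm².
A_BC = 1817 mm².
δ_AB = -9200·357/(1583·106000) = -0.01957 mm
δ_BC = -53100·833/(1817·106000) = -0.2296 mm
δ_CD = -23200·850/(346·106000) = -0.5377 mm
δ = Σδ_i = -0.7869 mm.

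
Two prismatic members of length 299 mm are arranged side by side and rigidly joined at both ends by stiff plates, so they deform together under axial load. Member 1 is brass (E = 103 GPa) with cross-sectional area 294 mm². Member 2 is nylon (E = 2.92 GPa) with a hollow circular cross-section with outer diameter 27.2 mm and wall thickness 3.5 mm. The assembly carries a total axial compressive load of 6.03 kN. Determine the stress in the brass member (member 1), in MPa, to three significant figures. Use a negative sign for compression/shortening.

-20.0 MPa

A_2 = 260.6 mm².
Equal strain + equilibrium ⇒ each member carries load in proportion to AE: A₁E₁ = 30280000 N, A₂E₂ = 760900 N, ΣAE = 31040000 N.
σ₁ = P·E₁/ΣAE = -6030·103000/31040000 = -20.01 MPa.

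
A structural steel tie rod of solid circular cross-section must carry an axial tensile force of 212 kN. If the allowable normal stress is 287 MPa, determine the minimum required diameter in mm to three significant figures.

30.7 mm

Required area A ≥ P/σ_allow = 212000/287 = 738.7 mm².
For a solid circular section, d ≥ √(4A/π) = 30.67 mm.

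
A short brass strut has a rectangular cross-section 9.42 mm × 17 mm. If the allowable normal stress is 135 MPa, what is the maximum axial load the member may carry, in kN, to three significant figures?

A = 160.1 mm².
P_max = σ_allow · A = 135 · 160.1 = 21620 N = 21.62 kN.

21.6 kN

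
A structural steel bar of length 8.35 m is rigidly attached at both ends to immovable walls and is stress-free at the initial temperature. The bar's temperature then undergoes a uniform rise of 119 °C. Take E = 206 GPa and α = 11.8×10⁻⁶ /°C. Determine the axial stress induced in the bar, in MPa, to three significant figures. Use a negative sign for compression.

-289 MPa

Free thermal expansion αLΔT = 11.8e-6 · 8350 · 119 = 11.73 mm.
The walls impose strain ε = −(11.73)/8350 = -1.4042e-03; σ = Eε = 206000 · -1.4042e-03 = -289.3 MPa.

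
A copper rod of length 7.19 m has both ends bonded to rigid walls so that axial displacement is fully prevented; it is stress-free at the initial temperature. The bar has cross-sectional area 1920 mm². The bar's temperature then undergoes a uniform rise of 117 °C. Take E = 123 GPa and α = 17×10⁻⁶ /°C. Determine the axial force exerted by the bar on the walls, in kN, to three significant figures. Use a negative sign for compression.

-470 kN

Free thermal expansion αLΔT = 17e-6 · 7190 · 117 = 14.3 mm.
The walls impose strain ε = −(14.3)/7190 = -1.9890e-03; σ = Eε = 123000 · -1.9890e-03 = -244.6 MPa.
Wall reaction R = σ·A = -244.6·1920 = -469700 N = -469.7 kN.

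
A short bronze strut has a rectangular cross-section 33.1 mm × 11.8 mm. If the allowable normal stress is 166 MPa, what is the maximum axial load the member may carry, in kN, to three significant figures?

64.8 kN

A = 390.6 mm².
P_max = σ_allow · A = 166 · 390.6 = 64840 N = 64.84 kN.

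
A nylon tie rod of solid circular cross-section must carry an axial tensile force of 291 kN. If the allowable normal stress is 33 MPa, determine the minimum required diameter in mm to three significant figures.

106 mm

Required area A ≥ P/σ_allow = 291000/33 = 8818 mm².
For a solid circular section, d ≥ √(4A/π) = 106 mm.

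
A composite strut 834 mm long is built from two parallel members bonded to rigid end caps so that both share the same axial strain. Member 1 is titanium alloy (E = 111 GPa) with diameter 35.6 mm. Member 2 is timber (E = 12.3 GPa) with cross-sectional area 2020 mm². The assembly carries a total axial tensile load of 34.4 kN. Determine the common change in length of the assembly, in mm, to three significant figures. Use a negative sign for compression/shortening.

0.212 mm

A_1 = 995.4 mm².
Equal strain + equilibrium ⇒ each member carries load in proportion to AE: A₁E₁ = 110500000 N, A₂E₂ = 24850000 N, ΣAE = 135300000 N.
δ = PL/ΣAE = 34400·834/135300000 = 0.212 mm.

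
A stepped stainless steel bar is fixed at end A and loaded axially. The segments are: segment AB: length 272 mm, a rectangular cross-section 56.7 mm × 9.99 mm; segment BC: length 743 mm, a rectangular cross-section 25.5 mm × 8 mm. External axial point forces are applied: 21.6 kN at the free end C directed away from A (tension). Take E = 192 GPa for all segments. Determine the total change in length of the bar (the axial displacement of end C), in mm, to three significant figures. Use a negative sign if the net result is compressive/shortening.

Internal axial forces (sectioning from the free end, tension +): N_BC = 21.6 kN, N_AB = 21.6 kN.
A_AB = 566.4 mm².
A_BC = 204 mm².
δ_AB = 21600·272/(566.4·192000) = 0.05402 mm
δ_BC = 21600·743/(204·192000) = 0.4097 mm
δ = Σδ_i = 0.4638 mm.

0.464 mm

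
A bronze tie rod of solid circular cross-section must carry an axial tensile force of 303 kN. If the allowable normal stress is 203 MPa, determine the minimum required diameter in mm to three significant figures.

Required area A ≥ P/σ_allow = 303000/203 = 1493 mm².
For a solid circular section, d ≥ √(4A/π) = 43.59 mm.

43.6 mm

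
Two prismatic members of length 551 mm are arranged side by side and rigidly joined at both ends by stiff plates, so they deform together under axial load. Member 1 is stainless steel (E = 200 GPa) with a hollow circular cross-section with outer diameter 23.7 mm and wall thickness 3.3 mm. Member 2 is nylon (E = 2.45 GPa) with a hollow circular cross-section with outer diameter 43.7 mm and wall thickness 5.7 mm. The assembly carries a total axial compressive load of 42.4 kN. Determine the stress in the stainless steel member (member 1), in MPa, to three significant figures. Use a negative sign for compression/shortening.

-193 MPa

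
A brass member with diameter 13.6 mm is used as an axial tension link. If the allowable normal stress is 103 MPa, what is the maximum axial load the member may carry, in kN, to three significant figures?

A = 145.3 mm².
P_max = σ_allow · A = 103 · 145.3 = 14960 N = 14.96 kN.

15.0 kN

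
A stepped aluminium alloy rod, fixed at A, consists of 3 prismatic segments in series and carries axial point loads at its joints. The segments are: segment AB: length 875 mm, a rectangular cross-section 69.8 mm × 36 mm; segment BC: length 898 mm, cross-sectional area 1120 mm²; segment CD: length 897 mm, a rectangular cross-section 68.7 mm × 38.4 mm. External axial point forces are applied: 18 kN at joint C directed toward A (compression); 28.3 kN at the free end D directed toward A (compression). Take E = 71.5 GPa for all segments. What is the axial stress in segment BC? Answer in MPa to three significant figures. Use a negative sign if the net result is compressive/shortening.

-41.3 MPa

Internal axial forces (sectioning from the free end, tension +): N_CD = -28.3 kN, N_BC = -46.3 kN, N_AB = -46.3 kN.
σ_BC = N_BC/A_BC = -46300/1120 = -41.34 MPa.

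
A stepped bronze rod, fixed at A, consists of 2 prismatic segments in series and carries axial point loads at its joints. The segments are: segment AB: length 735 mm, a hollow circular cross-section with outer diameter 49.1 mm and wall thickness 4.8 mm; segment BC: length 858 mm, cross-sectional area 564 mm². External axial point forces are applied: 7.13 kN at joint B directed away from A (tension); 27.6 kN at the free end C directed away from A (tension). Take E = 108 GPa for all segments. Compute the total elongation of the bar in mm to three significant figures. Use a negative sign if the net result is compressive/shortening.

Internal axial forces (sectioning from the free end, tension +): N_BC = 27.6 kN, N_AB = 34.73 kN.
A_AB = 668 mm².
δ_AB = 34730·735/(668·108000) = 0.3538 mm
δ_BC = 27600·858/(564·108000) = 0.3888 mm
δ = Σδ_i = 0.7426 mm.

0.743 mm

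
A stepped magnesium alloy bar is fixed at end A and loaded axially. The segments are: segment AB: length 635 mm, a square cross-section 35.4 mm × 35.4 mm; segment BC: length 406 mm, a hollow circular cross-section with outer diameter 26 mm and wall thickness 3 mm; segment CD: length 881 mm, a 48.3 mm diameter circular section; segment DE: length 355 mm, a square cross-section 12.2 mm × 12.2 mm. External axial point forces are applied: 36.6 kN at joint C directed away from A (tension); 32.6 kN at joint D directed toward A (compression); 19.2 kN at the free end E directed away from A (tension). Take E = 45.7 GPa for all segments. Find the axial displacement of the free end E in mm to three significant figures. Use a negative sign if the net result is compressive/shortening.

Internal axial forces (sectioning from the free end, tension +): N_DE = 19.2 kN, N_CD = -13.4 kN, N_BC = 23.2 kN, N_AB = 23.2 kN.
A_AB = 1253 mm².
A_BC = 216.8 mm².
A_CD = 1832 mm².
A_DE = 148.8 mm².
δ_AB = 23200·635/(1253·45700) = 0.2572 mm
δ_BC = 23200·406/(216.8·45700) = 0.9508 mm
δ_CD = -13400·881/(1832·45700) = -0.141 mm
δ_DE = 19200·355/(148.8·45700) = 1.002 mm
δ = Σδ_i = 2.069 mm.

2.07 mm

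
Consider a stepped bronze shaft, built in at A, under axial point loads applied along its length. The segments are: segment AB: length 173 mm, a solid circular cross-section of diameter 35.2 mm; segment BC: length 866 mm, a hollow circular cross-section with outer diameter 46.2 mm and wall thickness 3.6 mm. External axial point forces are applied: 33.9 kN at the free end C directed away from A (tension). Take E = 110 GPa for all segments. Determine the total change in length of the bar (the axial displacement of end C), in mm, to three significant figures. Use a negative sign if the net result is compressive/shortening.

Internal axial forces (sectioning from the free end, tension +): N_BC = 33.9 kN, N_AB = 33.9 kN.
A_AB = 973.1 mm².
A_BC = 481.8 mm².
δ_AB = 33900·173/(973.1·110000) = 0.05479 mm
δ_BC = 33900·866/(481.8·110000) = 0.5539 mm
δ = Σδ_i = 0.6087 mm.

0.609 mm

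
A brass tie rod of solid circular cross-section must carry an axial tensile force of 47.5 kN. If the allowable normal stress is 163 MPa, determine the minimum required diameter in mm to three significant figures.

19.3 mm

Required area A ≥ P/σ_allow = 47500/163 = 291.4 mm².
For a solid circular section, d ≥ √(4A/π) = 19.26 mm.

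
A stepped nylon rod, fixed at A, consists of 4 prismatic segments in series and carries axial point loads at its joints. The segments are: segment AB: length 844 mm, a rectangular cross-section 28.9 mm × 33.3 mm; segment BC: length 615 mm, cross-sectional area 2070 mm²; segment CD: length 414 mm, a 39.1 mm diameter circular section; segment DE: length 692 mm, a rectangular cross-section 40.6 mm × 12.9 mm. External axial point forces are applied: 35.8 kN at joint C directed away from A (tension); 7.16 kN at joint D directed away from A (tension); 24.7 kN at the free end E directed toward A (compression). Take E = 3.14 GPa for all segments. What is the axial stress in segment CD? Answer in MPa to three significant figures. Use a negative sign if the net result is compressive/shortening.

-14.6 MPa

Internal axial forces (sectioning from the free end, tension +): N_DE = -24.7 kN, N_CD = -17.54 kN, N_BC = 18.26 kN, N_AB = 18.26 kN.
A_CD = 1201 mm².
σ_CD = N_CD/A_CD = -17540/1201 = -14.61 MPa.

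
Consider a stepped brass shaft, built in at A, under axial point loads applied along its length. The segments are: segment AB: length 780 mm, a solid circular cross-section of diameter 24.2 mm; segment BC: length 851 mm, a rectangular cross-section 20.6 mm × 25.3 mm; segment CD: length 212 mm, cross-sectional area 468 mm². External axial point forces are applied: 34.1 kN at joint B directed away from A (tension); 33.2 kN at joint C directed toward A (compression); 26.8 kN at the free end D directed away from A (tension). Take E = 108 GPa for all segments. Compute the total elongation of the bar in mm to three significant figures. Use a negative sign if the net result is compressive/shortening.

0.451 mm

Internal axial forces (sectioning from the free end, tension +): N_CD = 26.8 kN, N_BC = -6.4 kN, N_AB = 27.7 kN.
A_AB = 460 mm².
A_BC = 521.2 mm².
δ_AB = 27700·780/(460·108000) = 0.4349 mm
δ_BC = -6400·851/(521.2·108000) = -0.09676 mm
δ_CD = 26800·212/(468·108000) = 0.1124 mm
δ = Σδ_i = 0.4506 mm.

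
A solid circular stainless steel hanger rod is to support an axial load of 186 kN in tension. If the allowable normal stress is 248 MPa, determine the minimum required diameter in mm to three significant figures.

30.9 mm

Required area A ≥ P/σ_allow = 186000/248 = 750 mm².
For a solid circular section, d ≥ √(4A/π) = 30.9 mm.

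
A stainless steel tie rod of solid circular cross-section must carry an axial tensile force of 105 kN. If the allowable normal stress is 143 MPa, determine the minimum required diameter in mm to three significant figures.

30.6 mm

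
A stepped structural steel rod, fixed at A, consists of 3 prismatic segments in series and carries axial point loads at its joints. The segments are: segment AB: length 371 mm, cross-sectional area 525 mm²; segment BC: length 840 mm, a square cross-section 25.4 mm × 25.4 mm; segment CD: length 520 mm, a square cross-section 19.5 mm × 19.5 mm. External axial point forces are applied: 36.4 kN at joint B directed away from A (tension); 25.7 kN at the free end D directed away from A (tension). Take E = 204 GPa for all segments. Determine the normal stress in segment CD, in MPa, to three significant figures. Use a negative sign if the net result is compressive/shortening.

67.6 MPa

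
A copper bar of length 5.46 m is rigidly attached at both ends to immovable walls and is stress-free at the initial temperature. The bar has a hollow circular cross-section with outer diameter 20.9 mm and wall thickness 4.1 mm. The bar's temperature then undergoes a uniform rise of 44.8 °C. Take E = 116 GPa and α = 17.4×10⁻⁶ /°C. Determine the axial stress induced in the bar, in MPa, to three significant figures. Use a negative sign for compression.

Free thermal expansion αLΔT = 17.4e-6 · 5460 · 44.8 = 4.256 mm.
The walls impose strain ε = −(4.256)/5460 = -7.7952e-04; σ = Eε = 116000 · -7.7952e-04 = -90.42 MPa.

-90.4 MPa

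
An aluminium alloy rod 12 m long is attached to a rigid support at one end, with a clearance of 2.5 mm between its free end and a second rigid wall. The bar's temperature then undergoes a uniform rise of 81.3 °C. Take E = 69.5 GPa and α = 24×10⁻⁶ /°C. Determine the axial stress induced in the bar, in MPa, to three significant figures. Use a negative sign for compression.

Free thermal expansion αLΔT = 24e-6 · 12000 · 81.3 = 23.41 mm.
The walls engage after the gap closes; constrained expansion = 23.41 − 2.5 = 20.91 mm.
The walls impose strain ε = −(20.91)/12000 = -1.7429e-03; σ = Eε = 69500 · -1.7429e-03 = -121.1 MPa.

-121 MPa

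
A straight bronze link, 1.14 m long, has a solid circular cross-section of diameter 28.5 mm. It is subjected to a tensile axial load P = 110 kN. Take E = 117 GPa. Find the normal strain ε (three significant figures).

A = 637.9 mm².
σ = N/A = 172.4 MPa; ε = σ/E = 172.4/117000 = 1.474e-03.

0.00147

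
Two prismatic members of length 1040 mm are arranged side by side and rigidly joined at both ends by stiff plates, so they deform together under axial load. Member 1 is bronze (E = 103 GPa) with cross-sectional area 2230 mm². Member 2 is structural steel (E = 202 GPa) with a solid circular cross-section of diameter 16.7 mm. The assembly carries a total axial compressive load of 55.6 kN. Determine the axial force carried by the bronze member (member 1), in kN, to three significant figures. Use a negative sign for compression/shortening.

-46.6 kN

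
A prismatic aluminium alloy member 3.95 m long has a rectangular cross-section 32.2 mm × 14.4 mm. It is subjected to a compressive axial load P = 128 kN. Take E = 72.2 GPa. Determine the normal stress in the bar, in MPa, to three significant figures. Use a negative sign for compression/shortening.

A = 463.7 mm².
σ = N/A = -128000/463.7 = -276.1 MPa.

-276 MPa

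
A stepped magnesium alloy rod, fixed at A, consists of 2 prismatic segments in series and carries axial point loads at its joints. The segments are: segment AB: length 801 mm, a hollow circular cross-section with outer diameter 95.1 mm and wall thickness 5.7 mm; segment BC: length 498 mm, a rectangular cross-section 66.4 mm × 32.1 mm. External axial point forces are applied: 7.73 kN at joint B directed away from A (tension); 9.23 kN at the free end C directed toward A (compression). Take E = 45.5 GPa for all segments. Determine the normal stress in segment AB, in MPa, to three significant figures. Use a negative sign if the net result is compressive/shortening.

Internal axial forces (sectioning from the free end, tension +): N_BC = -9.23 kN, N_AB = -1.5 kN.
A_AB = 1601 mm².
σ_AB = N_AB/A_AB = -1500/1601 = -0.937 MPa.

-0.937 MPa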